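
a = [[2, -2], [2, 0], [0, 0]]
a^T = [[2, 2, 0], [-2, 0, 0]]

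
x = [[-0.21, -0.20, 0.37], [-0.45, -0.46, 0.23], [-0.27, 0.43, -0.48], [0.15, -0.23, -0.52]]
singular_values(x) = [0.96, 0.56, 0.54]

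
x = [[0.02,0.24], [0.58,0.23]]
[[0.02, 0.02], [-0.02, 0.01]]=x@[[-0.07, -0.01], [0.08, 0.07]]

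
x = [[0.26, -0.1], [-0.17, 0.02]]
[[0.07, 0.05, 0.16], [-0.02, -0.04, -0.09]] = x@[[0.05, 0.21, 0.49], [-0.57, -0.0, -0.33]]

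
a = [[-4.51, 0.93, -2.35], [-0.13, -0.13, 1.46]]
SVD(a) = [[-0.99, 0.12],[0.12, 0.99]] @ diag([5.203891834694461, 1.3462576918258664]) @ [[0.86, -0.18, 0.48], [-0.49, -0.01, 0.87]]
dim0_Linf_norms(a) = [4.51, 0.93, 2.35]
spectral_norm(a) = 5.20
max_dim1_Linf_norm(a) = 4.51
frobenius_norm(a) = 5.38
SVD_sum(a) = [[-4.43, 0.93, -2.49], [0.53, -0.11, 0.30]] + [[-0.08, -0.00, 0.14], [-0.66, -0.02, 1.16]]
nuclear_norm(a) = 6.55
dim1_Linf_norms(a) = [4.51, 1.46]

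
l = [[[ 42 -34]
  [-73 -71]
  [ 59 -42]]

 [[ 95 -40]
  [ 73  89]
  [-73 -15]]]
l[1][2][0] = -73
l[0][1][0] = -73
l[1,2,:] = [-73, -15]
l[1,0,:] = [95, -40]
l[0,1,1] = -71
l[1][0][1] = -40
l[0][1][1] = -71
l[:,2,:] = [[59, -42], [-73, -15]]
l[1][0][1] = -40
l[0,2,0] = 59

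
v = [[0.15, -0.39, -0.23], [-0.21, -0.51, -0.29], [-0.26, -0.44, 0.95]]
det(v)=-0.190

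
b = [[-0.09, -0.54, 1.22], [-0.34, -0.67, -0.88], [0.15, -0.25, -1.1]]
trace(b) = -1.86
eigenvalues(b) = [0.39, -0.83, -1.41]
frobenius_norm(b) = 2.10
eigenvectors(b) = [[-0.89, 0.75, -0.37], [0.42, 0.64, 0.64], [-0.16, -0.17, 0.68]]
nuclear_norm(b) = 3.06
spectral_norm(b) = 1.87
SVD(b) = [[0.63,  0.68,  0.37], [-0.50,  0.72,  -0.48], [-0.6,  0.11,  0.79]] @ diag([1.867917720566659, 0.9299862451624396, 0.26078530058598115]) @ [[0.01, 0.08, 1.0],  [-0.31, -0.95, 0.08],  [0.95, -0.31, 0.01]]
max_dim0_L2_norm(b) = 1.86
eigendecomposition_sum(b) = [[0.24, -0.19, 0.31], [-0.11, 0.09, -0.15], [0.04, -0.04, 0.06]] + [[-0.31, -0.53, 0.33], [-0.26, -0.45, 0.28], [0.07, 0.12, -0.08]] + [[-0.02, 0.18, 0.58], [0.03, -0.31, -1.01], [0.04, -0.34, -1.08]]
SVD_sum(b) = [[0.02,0.09,1.17], [-0.01,-0.07,-0.93], [-0.01,-0.09,-1.11]] + [[-0.2, -0.60, 0.05],  [-0.21, -0.64, 0.05],  [-0.03, -0.1, 0.01]] + [[0.09, -0.03, 0.0],  [-0.12, 0.04, -0.00],  [0.20, -0.06, 0.00]]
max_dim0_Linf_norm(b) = 1.22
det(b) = 0.45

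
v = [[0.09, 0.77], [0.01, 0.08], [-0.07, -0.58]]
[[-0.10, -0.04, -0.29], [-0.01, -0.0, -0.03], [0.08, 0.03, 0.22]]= v @ [[-0.3, -0.24, -0.30], [-0.1, -0.02, -0.34]]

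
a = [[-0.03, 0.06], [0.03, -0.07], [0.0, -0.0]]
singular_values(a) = [0.1, 0.0]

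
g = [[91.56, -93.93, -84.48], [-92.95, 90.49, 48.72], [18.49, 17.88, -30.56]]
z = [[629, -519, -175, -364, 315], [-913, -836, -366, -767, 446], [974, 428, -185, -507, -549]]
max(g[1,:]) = 90.49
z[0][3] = -364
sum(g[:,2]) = -66.32000000000001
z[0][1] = -519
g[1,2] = 48.72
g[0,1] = -93.93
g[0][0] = 91.56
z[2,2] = -185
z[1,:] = [-913, -836, -366, -767, 446]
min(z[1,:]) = -913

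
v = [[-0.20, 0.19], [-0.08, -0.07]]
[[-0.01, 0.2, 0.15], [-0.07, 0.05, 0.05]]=v @ [[0.51,-0.81,-0.71], [0.46,0.22,0.06]]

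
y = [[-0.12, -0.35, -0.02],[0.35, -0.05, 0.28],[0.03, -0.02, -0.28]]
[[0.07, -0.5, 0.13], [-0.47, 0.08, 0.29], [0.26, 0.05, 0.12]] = y@[[-0.56, 0.57, 0.96], [0.04, 1.24, -0.68], [-0.98, -0.2, -0.27]]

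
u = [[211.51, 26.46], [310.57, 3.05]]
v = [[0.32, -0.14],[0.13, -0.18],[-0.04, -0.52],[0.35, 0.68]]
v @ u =[[24.20, 8.04], [-28.41, 2.89], [-169.96, -2.64], [285.22, 11.34]]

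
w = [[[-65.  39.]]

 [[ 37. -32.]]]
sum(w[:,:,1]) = 7.0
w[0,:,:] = [[-65.0, 39.0]]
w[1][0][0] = 37.0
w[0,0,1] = 39.0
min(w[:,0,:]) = -65.0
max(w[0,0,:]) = 39.0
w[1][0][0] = 37.0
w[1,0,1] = -32.0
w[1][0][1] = -32.0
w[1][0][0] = 37.0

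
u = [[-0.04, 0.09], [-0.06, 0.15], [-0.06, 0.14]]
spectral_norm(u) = 0.24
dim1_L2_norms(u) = [0.1, 0.16, 0.15]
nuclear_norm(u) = 0.25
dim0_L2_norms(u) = [0.09, 0.22]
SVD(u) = [[-0.41, 0.60], [-0.67, -0.71], [-0.63, 0.36]] @ diag([0.24287263293849623, 0.003589452537984808]) @ [[0.39, -0.92], [-0.92, -0.39]]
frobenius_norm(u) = 0.24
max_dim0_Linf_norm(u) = 0.15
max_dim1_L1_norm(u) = 0.21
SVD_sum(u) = [[-0.04, 0.09], [-0.06, 0.15], [-0.06, 0.14]] + [[-0.0, -0.0], [0.0, 0.0], [-0.0, -0.0]]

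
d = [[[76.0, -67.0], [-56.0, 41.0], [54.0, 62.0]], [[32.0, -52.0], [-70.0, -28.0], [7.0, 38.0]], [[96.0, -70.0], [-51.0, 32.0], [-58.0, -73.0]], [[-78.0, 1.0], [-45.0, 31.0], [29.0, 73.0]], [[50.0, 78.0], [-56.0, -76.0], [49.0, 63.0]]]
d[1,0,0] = 32.0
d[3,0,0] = -78.0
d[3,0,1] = 1.0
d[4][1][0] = -56.0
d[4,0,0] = 50.0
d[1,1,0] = -70.0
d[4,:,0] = [50.0, -56.0, 49.0]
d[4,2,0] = 49.0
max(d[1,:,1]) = 38.0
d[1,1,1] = -28.0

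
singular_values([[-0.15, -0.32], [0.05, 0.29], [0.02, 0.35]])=[0.57, 0.1]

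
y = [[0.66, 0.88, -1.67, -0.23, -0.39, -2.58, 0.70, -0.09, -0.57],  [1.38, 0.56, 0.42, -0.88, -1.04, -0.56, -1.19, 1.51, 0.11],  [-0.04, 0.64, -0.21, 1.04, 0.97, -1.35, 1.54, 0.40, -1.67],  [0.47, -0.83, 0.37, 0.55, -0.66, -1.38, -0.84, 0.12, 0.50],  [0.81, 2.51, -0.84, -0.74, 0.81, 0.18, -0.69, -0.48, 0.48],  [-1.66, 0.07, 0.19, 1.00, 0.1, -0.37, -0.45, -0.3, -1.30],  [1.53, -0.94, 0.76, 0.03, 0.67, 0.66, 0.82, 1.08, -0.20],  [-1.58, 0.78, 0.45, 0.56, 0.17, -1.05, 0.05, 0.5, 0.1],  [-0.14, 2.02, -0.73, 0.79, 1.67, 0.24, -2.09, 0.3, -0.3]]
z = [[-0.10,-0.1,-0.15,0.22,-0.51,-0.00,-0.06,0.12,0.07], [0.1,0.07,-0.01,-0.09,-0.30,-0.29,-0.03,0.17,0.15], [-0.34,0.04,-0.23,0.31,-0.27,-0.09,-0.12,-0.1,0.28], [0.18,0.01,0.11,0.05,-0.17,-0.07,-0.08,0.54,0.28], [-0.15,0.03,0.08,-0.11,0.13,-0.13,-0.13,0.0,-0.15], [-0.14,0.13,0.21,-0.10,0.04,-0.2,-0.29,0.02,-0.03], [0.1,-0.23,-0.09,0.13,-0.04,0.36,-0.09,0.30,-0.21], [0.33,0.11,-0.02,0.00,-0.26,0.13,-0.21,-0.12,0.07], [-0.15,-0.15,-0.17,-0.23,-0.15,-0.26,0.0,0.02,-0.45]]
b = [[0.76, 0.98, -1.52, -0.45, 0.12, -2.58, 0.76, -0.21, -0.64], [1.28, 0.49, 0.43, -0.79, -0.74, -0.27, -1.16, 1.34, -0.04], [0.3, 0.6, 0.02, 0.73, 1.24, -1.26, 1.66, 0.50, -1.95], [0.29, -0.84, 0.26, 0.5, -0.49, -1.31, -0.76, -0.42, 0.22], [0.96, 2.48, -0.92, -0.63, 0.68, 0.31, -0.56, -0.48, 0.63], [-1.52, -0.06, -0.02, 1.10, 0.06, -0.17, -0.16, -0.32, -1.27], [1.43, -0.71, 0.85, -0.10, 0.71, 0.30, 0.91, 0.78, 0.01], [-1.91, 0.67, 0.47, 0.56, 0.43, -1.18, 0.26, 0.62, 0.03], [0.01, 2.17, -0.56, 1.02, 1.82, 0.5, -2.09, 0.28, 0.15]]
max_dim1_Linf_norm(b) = 2.58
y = z + b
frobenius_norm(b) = 8.61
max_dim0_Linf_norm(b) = 2.58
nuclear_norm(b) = 21.85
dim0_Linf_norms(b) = [1.91, 2.48, 1.52, 1.1, 1.82, 2.58, 2.09, 1.34, 1.95]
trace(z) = -0.94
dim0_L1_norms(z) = [1.59, 0.87, 1.07, 1.24, 1.87, 1.53, 1.01, 1.39, 1.69]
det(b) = -10.69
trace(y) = 3.02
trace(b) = 3.96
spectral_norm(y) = 4.69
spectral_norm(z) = 0.96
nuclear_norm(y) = 21.93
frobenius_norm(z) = 1.71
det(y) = -100.84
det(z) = -0.00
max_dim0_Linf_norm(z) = 0.54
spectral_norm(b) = 4.65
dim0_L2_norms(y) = [3.29, 3.75, 2.28, 2.17, 2.56, 3.53, 3.27, 2.07, 2.33]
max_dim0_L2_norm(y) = 3.75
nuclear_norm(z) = 4.17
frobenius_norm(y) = 8.62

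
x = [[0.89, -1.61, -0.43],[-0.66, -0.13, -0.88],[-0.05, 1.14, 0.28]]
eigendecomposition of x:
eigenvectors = [[-0.93+0.00j, (0.42-0.36j), 0.42+0.36j], [(0.24+0j), (0.29-0.43j), 0.29+0.43j], [(0.28+0j), (-0.65+0j), -0.65-0.00j]]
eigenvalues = [(1.43+0j), (-0.19+0.73j), (-0.19-0.73j)]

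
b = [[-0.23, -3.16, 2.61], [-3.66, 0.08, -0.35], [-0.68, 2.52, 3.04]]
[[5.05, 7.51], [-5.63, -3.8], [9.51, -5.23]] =b @ [[1.28,0.96], [0.67,-2.19], [2.86,0.31]]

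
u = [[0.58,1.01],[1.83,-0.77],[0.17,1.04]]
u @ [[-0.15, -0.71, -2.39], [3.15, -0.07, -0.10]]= [[3.09, -0.48, -1.49], [-2.7, -1.25, -4.30], [3.25, -0.19, -0.51]]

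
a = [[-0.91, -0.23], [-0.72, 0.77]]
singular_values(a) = [1.22, 0.71]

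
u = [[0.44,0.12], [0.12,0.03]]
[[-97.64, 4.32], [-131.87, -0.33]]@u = [[-42.44, -11.59], [-58.06, -15.83]]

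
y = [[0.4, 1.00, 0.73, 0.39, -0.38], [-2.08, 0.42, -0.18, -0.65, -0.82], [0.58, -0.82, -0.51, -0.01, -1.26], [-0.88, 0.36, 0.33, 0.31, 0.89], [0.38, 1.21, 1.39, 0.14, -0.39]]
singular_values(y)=[2.5, 2.49, 1.85, 0.41, 0.3]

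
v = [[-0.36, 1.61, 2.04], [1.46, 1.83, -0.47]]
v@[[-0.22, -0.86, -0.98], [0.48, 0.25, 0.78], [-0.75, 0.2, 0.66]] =[[-0.68, 1.12, 2.96], [0.91, -0.89, -0.31]]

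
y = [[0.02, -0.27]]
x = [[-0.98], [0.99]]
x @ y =[[-0.02,  0.26], [0.02,  -0.27]]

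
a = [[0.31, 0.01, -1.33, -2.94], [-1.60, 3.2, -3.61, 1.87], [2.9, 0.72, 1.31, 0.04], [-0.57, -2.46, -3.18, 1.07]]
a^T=[[0.31, -1.6, 2.9, -0.57], [0.01, 3.2, 0.72, -2.46], [-1.33, -3.61, 1.31, -3.18], [-2.94, 1.87, 0.04, 1.07]]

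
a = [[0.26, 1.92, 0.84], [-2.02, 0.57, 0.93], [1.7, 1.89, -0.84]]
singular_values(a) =[3.21, 2.5, 0.6]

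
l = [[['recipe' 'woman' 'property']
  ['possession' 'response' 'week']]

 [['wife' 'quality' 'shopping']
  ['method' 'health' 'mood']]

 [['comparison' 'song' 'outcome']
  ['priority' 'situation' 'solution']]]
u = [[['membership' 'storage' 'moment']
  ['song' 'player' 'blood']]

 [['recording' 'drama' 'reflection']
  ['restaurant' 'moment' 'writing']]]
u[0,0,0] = 'membership'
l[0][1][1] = 'response'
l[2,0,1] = 'song'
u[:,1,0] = ['song', 'restaurant']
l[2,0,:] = ['comparison', 'song', 'outcome']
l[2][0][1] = 'song'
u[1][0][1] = 'drama'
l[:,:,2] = [['property', 'week'], ['shopping', 'mood'], ['outcome', 'solution']]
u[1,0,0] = 'recording'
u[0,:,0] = ['membership', 'song']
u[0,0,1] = 'storage'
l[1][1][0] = 'method'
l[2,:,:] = [['comparison', 'song', 'outcome'], ['priority', 'situation', 'solution']]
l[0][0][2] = 'property'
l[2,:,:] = [['comparison', 'song', 'outcome'], ['priority', 'situation', 'solution']]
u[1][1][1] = 'moment'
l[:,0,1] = ['woman', 'quality', 'song']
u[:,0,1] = ['storage', 'drama']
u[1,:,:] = [['recording', 'drama', 'reflection'], ['restaurant', 'moment', 'writing']]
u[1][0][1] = 'drama'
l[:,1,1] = ['response', 'health', 'situation']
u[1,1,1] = 'moment'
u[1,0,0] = 'recording'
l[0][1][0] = 'possession'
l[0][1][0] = 'possession'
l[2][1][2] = 'solution'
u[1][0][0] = 'recording'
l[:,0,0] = ['recipe', 'wife', 'comparison']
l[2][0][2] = 'outcome'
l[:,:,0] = [['recipe', 'possession'], ['wife', 'method'], ['comparison', 'priority']]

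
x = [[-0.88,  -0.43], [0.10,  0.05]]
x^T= [[-0.88, 0.10], [-0.43, 0.05]]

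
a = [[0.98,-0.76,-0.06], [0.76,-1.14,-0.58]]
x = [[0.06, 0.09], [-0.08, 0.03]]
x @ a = [[0.13, -0.15, -0.06], [-0.06, 0.03, -0.01]]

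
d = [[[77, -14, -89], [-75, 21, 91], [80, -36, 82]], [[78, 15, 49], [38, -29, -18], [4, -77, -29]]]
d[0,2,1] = -36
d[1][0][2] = 49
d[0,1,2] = 91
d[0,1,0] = -75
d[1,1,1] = -29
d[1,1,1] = -29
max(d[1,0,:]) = 78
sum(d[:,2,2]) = 53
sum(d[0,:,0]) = 82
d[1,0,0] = 78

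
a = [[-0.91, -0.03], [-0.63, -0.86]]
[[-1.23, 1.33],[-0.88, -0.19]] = a @[[1.35, -1.51],  [0.04, 1.33]]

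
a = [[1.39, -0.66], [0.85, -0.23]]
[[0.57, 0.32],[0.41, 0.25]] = a @ [[0.59, 0.38], [0.38, 0.32]]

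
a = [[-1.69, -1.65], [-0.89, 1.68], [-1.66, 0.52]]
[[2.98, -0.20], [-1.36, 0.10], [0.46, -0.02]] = a @ [[-0.64, 0.04], [-1.15, 0.08]]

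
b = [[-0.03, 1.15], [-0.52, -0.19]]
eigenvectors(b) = [[(0.83+0j), 0.83-0.00j],[(-0.06+0.56j), -0.06-0.56j]]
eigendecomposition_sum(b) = [[-0.01+0.39j, 0.57+0.08j], [(-0.26-0.04j), -0.10+0.38j]] + [[(-0.01-0.39j), 0.57-0.08j],[(-0.26+0.04j), -0.10-0.38j]]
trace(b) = -0.22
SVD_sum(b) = [[0.07,  1.14],  [-0.01,  -0.22]] + [[-0.1,0.01],[-0.51,0.03]]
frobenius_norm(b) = 1.28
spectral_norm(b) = 1.17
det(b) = 0.60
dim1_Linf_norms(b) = [1.15, 0.52]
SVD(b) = [[-0.98,  0.19], [0.19,  0.98]] @ diag([1.1672143432642312, 0.517214343264231]) @ [[-0.06, -1.0],[-1.00, 0.06]]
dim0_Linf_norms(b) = [0.52, 1.15]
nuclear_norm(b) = 1.68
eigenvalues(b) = [(-0.11+0.77j), (-0.11-0.77j)]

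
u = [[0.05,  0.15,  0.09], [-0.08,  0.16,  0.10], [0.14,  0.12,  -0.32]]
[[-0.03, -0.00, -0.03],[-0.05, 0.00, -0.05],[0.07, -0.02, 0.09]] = u@[[0.12, -0.01, 0.17], [-0.11, -0.03, -0.09], [-0.20, 0.04, -0.24]]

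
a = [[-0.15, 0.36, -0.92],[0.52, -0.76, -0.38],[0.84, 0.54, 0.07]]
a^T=[[-0.15, 0.52, 0.84], [0.36, -0.76, 0.54], [-0.92, -0.38, 0.07]]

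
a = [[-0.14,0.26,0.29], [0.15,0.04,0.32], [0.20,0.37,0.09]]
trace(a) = -0.01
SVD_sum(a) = [[0.07, 0.25, 0.24],[0.05, 0.19, 0.18],[0.07, 0.26, 0.24]] + [[-0.09,  -0.07,  0.10], [-0.06,  -0.05,  0.07], [0.14,  0.10,  -0.15]] + [[-0.12, 0.08, -0.05],[0.16, -0.11, 0.07],[-0.01, 0.0, -0.00]]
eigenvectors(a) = [[-0.49, -0.68, 0.69],[-0.56, -0.32, -0.66],[-0.67, 0.66, 0.3]]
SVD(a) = [[0.61, 0.53, -0.59], [0.47, 0.35, 0.81], [0.63, -0.77, -0.03]] @ diag([0.5758991052908639, 0.2957679312033002, 0.25231240832924307]) @ [[0.19, 0.72, 0.67],[-0.59, -0.46, 0.66],[0.78, -0.53, 0.34]]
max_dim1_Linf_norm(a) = 0.37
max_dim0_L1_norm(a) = 0.7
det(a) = 0.04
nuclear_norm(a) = 1.12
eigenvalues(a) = [0.55, -0.3, -0.26]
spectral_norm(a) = 0.58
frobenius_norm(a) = 0.69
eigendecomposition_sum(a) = [[0.09, 0.18, 0.18], [0.11, 0.21, 0.21], [0.13, 0.25, 0.25]] + [[-0.12, -0.07, 0.15], [-0.06, -0.03, 0.07], [0.12, 0.06, -0.14]] + [[-0.11, 0.14, -0.04],  [0.10, -0.14, 0.04],  [-0.05, 0.06, -0.02]]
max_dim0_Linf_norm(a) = 0.37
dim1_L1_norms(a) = [0.69, 0.51, 0.66]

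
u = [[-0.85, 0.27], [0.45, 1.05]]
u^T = [[-0.85, 0.45], [0.27, 1.05]]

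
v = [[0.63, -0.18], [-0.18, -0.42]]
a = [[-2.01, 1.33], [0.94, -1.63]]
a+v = [[-1.38, 1.15], [0.76, -2.05]]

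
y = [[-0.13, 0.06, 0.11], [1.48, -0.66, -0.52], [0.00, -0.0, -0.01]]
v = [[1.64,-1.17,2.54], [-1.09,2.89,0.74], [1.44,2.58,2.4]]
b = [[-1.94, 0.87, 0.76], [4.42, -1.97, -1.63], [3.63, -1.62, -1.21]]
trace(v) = 6.93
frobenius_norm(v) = 5.92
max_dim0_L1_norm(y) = 1.61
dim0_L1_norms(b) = [9.99, 4.46, 3.6]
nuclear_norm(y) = 1.77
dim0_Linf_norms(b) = [4.42, 1.97, 1.63]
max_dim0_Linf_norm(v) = 2.89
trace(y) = -0.80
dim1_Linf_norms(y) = [0.13, 1.48, 0.01]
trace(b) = -5.12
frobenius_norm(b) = 6.96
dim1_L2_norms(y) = [0.18, 1.7, 0.01]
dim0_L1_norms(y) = [1.61, 0.72, 0.64]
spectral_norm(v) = 4.58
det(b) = -0.00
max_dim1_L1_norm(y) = 2.66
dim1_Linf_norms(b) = [1.94, 4.42, 3.63]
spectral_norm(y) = 1.71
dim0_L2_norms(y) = [1.49, 0.66, 0.53]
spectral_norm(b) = 6.96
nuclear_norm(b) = 7.08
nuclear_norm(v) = 9.07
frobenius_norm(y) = 1.71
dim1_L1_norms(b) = [3.57, 8.02, 6.46]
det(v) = -13.78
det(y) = 0.00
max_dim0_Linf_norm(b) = 4.42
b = v @ y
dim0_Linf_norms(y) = [1.48, 0.66, 0.52]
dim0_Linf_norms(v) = [1.64, 2.89, 2.54]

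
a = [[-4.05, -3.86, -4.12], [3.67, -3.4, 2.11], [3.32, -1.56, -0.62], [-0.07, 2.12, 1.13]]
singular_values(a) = [7.56, 6.04, 1.92]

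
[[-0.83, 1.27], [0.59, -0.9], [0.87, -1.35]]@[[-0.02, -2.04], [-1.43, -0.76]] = [[-1.80, 0.73], [1.28, -0.52], [1.91, -0.75]]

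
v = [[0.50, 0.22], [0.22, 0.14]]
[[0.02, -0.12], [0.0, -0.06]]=v@[[0.11, -0.20], [-0.16, -0.1]]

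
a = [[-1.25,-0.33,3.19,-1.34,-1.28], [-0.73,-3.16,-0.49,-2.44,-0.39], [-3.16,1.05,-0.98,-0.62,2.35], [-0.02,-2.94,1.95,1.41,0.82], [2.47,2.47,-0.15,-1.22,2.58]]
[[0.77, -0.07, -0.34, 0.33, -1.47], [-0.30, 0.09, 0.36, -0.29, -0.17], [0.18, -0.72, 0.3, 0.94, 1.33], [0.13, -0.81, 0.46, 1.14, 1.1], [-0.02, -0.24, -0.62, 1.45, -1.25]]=a @ [[-0.09, 0.09, -0.10, 0.02, -0.31],[0.09, 0.07, -0.16, -0.02, -0.25],[0.21, -0.13, -0.1, 0.33, -0.29],[-0.01, -0.08, 0.1, -0.02, 0.50],[-0.00, -0.29, 0.05, 0.57, 0.27]]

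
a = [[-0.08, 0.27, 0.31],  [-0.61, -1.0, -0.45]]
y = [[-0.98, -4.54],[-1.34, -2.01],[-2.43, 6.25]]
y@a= [[2.85, 4.28, 1.74],[1.33, 1.65, 0.49],[-3.62, -6.91, -3.57]]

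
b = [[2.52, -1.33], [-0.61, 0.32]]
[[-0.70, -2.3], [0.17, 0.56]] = b@ [[-0.52, -0.78], [-0.46, 0.25]]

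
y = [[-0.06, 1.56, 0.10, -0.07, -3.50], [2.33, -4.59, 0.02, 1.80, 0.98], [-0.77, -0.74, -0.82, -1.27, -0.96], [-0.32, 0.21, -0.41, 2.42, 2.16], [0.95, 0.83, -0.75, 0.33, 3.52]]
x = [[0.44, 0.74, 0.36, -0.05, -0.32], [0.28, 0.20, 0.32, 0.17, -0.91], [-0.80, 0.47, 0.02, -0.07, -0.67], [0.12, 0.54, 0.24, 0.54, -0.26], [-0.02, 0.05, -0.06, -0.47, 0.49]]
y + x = [[0.38, 2.30, 0.46, -0.12, -3.82],  [2.61, -4.39, 0.34, 1.97, 0.07],  [-1.57, -0.27, -0.80, -1.34, -1.63],  [-0.20, 0.75, -0.17, 2.96, 1.9],  [0.93, 0.88, -0.81, -0.14, 4.01]]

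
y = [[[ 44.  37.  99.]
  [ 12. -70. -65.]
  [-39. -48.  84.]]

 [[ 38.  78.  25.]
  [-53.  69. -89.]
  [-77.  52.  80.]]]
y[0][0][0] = 44.0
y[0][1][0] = 12.0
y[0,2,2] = 84.0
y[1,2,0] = -77.0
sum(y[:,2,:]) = 52.0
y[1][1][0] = -53.0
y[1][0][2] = 25.0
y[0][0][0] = 44.0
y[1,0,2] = 25.0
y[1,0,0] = 38.0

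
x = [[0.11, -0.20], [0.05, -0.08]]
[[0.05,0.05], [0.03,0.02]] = x @ [[0.97, 0.41], [0.28, -0.02]]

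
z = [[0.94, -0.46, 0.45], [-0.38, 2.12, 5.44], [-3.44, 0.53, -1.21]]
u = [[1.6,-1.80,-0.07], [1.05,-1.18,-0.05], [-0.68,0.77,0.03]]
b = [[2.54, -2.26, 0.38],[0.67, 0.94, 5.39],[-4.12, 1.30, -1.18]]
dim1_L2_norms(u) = [2.41, 1.58, 1.03]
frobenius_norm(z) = 7.01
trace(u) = 0.45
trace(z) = 1.85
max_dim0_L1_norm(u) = 3.75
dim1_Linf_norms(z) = [0.94, 5.44, 3.44]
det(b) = 29.59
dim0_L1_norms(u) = [3.33, 3.75, 0.15]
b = u + z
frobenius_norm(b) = 7.88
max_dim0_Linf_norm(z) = 5.44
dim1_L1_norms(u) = [3.47, 2.28, 1.48]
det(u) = 0.00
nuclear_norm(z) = 9.96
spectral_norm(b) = 6.15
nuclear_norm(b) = 11.98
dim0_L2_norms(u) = [2.03, 2.29, 0.09]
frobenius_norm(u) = 3.06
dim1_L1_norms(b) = [5.18, 7.0, 6.6]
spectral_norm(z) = 5.93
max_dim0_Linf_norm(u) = 1.8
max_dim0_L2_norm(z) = 5.59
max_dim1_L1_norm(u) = 3.47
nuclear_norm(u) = 3.07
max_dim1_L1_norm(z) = 7.94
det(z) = 6.89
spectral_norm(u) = 3.06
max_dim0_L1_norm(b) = 7.33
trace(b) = 2.30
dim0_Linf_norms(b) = [4.12, 2.26, 5.39]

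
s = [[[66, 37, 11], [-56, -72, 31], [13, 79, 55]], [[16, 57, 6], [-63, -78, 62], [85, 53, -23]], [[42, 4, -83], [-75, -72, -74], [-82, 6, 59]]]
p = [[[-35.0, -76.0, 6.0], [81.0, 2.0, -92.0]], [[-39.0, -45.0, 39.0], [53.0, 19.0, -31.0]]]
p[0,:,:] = [[-35.0, -76.0, 6.0], [81.0, 2.0, -92.0]]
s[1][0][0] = 16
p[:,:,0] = [[-35.0, 81.0], [-39.0, 53.0]]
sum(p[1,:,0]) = 14.0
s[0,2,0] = 13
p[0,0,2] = 6.0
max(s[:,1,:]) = 62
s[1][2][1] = 53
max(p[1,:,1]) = 19.0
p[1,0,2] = 39.0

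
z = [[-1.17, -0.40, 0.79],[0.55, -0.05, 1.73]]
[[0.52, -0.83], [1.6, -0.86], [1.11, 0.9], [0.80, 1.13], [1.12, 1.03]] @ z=[[-1.06, -0.17, -1.03], [-2.34, -0.6, -0.22], [-0.80, -0.49, 2.43], [-0.31, -0.38, 2.59], [-0.74, -0.5, 2.67]]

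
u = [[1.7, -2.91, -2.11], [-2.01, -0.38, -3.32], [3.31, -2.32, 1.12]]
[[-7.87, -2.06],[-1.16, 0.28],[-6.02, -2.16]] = u @ [[-1.32,0.08], [1.20,0.93], [1.01,-0.24]]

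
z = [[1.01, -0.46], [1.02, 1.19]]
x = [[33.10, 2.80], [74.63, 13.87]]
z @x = [[-0.9, -3.55], [122.57, 19.36]]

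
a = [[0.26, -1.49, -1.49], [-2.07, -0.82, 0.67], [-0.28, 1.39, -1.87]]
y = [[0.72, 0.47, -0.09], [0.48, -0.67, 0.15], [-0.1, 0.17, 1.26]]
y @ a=[[-0.76, -1.58, -0.59], [1.47, 0.04, -1.44], [-0.73, 1.76, -2.09]]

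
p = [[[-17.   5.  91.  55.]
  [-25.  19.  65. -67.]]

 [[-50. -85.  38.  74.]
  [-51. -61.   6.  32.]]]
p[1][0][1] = -85.0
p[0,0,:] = [-17.0, 5.0, 91.0, 55.0]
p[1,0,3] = 74.0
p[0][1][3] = -67.0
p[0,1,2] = 65.0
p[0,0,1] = 5.0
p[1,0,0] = -50.0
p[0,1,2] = 65.0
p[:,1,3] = [-67.0, 32.0]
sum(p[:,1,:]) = -82.0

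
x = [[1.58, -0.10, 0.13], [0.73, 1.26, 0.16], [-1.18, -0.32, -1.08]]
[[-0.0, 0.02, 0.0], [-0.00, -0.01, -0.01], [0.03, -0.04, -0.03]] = x @ [[0.00, 0.01, -0.0], [0.0, -0.02, -0.01], [-0.03, 0.03, 0.03]]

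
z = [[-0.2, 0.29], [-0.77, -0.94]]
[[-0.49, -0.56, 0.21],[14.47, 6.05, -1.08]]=z @ [[-9.09, -2.98, 0.28], [-7.95, -3.99, 0.92]]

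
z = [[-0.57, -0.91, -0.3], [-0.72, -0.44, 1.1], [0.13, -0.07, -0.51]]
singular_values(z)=[1.52, 1.07, 0.0]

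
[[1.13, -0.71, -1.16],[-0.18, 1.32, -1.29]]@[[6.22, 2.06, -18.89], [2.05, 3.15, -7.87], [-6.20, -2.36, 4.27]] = [[12.77, 2.83, -20.71], [9.58, 6.83, -12.5]]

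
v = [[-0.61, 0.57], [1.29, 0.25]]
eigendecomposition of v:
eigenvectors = [[-0.73, -0.38],[0.68, -0.93]]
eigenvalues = [-1.14, 0.78]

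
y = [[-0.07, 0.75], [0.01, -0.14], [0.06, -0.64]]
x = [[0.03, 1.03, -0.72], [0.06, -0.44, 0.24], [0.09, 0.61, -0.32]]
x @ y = [[-0.03,0.34], [0.01,-0.05], [-0.02,0.19]]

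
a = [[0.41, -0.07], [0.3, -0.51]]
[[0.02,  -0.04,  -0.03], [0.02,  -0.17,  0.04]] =a @ [[0.04, -0.06, -0.09], [-0.02, 0.29, -0.13]]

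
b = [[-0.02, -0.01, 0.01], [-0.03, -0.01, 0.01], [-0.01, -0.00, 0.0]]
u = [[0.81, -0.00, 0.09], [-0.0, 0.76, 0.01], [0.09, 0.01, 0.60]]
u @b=[[-0.02,-0.01,0.01], [-0.02,-0.01,0.01], [-0.01,-0.00,0.00]]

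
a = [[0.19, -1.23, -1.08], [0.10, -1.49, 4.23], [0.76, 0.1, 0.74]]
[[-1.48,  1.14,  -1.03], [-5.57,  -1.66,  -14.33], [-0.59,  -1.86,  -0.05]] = a @ [[-0.33,-1.78,1.78], [1.76,-0.68,3.15], [-0.69,-0.59,-2.32]]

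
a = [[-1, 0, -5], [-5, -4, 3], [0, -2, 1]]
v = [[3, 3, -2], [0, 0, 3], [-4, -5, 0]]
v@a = [[-18, -8, -8], [0, -6, 3], [29, 20, 5]]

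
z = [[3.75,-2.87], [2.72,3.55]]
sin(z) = [[-4.24, 7.30],[-6.92, -3.73]]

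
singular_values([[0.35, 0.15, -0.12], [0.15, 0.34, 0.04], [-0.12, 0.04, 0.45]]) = [0.55, 0.44, 0.15]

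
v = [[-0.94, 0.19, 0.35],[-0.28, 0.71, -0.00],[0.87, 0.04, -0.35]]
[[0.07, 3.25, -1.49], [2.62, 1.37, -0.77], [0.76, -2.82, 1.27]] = v @ [[-0.82,-0.90,1.51], [3.36,1.58,-0.49], [-3.83,6.00,0.07]]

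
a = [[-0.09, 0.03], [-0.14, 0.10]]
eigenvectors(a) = [[-0.76, -0.18], [-0.65, -0.98]]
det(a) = -0.00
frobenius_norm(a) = 0.20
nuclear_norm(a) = 0.22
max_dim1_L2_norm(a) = 0.17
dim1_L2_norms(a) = [0.09, 0.17]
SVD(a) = [[-0.47, -0.88],  [-0.88, 0.47]] @ diag([0.19491942383013278, 0.02462556017086874]) @ [[0.85,-0.52], [0.52,0.85]]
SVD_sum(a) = [[-0.08, 0.05], [-0.15, 0.09]] + [[-0.01, -0.02], [0.01, 0.01]]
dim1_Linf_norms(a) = [0.09, 0.14]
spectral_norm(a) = 0.19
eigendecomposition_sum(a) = [[-0.08, 0.01], [-0.06, 0.01]] + [[-0.01, 0.02],[-0.08, 0.09]]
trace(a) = 0.01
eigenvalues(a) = [-0.06, 0.07]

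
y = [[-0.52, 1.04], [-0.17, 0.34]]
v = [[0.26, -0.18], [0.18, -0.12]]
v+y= [[-0.26,0.86], [0.01,0.22]]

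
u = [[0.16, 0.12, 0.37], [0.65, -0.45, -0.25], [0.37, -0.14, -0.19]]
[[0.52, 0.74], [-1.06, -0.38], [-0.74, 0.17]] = u @ [[-1.1, 1.8],[-0.34, 3.37],[1.98, 0.13]]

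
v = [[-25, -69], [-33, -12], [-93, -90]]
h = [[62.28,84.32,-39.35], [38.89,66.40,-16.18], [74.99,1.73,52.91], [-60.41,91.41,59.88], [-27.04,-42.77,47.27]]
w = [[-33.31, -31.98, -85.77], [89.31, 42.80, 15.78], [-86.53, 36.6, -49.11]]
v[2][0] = -93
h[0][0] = 62.28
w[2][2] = -49.11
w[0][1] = -31.98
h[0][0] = 62.28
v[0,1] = -69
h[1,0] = 38.89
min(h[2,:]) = 1.73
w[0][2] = -85.77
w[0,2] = -85.77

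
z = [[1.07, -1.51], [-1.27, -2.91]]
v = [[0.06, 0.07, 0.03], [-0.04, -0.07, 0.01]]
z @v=[[0.12,0.18,0.02], [0.04,0.11,-0.07]]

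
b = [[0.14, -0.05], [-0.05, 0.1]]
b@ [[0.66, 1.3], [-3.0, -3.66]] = [[0.24,  0.37],[-0.33,  -0.43]]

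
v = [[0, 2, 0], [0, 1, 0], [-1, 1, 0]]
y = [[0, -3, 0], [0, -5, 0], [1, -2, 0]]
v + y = [[0, -1, 0], [0, -4, 0], [0, -1, 0]]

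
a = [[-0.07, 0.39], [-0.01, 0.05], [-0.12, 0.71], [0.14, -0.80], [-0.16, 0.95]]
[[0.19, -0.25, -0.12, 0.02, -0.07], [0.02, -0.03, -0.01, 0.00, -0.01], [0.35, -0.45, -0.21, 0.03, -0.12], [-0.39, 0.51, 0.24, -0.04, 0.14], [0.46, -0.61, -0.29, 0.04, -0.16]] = a@[[0.30,  -0.6,  -0.17,  0.08,  -0.05], [0.54,  -0.74,  -0.33,  0.06,  -0.18]]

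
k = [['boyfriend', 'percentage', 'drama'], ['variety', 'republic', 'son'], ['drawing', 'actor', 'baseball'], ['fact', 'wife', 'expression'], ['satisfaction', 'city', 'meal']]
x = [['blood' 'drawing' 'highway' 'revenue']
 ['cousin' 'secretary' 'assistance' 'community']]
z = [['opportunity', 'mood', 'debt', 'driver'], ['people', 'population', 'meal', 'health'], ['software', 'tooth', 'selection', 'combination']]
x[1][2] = 'assistance'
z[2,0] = 'software'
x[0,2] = 'highway'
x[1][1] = 'secretary'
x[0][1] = 'drawing'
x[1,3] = 'community'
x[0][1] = 'drawing'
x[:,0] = ['blood', 'cousin']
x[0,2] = 'highway'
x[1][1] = 'secretary'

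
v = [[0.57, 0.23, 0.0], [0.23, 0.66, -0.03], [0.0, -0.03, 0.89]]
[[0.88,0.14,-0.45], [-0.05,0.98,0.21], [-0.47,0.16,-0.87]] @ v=[[0.53, 0.31, -0.4], [0.2, 0.63, 0.16], [-0.23, 0.02, -0.78]]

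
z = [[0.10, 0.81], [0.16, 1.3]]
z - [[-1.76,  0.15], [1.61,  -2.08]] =[[1.86, 0.66],[-1.45, 3.38]]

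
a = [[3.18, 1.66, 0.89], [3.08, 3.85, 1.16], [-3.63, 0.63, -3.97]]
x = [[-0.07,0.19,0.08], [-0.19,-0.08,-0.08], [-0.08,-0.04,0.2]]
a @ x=[[-0.61, 0.44, 0.30], [-1.04, 0.23, 0.17], [0.45, -0.58, -1.13]]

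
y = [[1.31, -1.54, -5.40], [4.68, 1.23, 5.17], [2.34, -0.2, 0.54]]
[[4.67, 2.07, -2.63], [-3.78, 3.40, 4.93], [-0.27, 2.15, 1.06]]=y @ [[0.13, 0.89, 0.44], [0.34, -0.45, 0.82], [-0.93, -0.04, 0.36]]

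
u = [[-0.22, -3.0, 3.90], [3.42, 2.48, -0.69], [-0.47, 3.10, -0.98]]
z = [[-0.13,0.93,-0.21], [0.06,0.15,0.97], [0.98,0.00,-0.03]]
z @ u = [[3.31, 2.05, -0.94], [0.04, 3.2, -0.82], [-0.2, -3.03, 3.85]]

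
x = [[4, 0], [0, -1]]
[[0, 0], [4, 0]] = x @ [[0, 0], [-4, 0]]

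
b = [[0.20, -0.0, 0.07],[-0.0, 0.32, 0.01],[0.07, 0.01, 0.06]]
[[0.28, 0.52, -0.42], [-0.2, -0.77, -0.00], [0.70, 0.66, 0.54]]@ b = [[0.03, 0.16, -0.00], [-0.04, -0.25, -0.02], [0.18, 0.22, 0.09]]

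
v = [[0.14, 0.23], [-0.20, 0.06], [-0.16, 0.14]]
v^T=[[0.14, -0.2, -0.16], [0.23, 0.06, 0.14]]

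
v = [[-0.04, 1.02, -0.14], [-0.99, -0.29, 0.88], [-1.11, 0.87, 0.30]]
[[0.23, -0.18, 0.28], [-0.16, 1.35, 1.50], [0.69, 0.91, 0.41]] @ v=[[-0.14, 0.53, -0.11], [-3.00, 0.75, 1.66], [-1.38, 0.80, 0.83]]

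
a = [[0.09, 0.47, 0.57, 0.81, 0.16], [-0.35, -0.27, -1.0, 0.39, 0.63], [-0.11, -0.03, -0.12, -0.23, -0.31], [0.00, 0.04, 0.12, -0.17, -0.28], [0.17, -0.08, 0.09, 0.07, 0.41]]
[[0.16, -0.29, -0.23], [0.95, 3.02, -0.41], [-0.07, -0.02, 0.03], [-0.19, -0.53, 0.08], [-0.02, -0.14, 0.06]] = a @ [[-0.16, -0.31, 0.45], [-0.08, -1.5, 0.1], [-0.6, -1.98, 0.08], [0.68, 2.02, -0.45], [0.01, -0.41, 0.04]]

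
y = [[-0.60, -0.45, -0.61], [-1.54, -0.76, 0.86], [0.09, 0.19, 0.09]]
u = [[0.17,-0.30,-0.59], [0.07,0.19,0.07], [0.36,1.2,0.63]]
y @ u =[[-0.35, -0.64, -0.06], [-0.01, 1.35, 1.40], [0.06, 0.12, 0.02]]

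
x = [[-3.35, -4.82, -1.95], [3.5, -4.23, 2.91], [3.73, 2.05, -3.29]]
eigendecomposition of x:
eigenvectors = [[(-0.69+0j), (-0.69-0j), -0.34+0.00j], [0.11+0.49j, (0.11-0.49j), (-0.52+0j)], [(0.1+0.51j), (0.1-0.51j), (0.78+0j)]]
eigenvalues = [(-2.29+4.82j), (-2.29-4.82j), (-6.29+0j)]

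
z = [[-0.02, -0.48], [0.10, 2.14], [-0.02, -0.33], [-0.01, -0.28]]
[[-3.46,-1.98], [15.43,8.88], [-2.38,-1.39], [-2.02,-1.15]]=z @ [[0.21, 5.38], [7.2, 3.9]]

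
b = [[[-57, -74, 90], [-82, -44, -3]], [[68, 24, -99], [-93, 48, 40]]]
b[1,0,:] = [68, 24, -99]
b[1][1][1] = 48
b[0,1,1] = -44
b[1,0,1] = 24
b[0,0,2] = 90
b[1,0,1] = 24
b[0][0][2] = 90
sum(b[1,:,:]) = -12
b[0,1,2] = -3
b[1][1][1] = 48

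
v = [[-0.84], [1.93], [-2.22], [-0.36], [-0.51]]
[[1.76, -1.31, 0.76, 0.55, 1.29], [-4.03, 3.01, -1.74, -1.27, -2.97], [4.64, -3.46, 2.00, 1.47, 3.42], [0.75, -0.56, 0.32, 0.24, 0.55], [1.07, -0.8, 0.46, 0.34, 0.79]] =v @ [[-2.09, 1.56, -0.90, -0.66, -1.54]]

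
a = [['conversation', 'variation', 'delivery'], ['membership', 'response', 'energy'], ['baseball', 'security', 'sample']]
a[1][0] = 'membership'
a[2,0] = 'baseball'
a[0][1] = 'variation'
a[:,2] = ['delivery', 'energy', 'sample']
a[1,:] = ['membership', 'response', 'energy']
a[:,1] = ['variation', 'response', 'security']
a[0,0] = 'conversation'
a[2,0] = 'baseball'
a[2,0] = 'baseball'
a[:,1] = ['variation', 'response', 'security']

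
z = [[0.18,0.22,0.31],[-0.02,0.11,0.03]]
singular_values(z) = [0.43, 0.09]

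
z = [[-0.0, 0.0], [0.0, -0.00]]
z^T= [[-0.0, 0.0], [0.0, -0.0]]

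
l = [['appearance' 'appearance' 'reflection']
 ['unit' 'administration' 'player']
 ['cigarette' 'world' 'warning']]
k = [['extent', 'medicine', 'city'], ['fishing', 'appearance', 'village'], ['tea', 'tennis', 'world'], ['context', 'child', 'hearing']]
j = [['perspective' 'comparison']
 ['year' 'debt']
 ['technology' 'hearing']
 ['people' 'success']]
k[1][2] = 'village'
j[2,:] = ['technology', 'hearing']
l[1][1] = 'administration'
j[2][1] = 'hearing'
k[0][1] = 'medicine'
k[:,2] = ['city', 'village', 'world', 'hearing']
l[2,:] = ['cigarette', 'world', 'warning']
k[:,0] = ['extent', 'fishing', 'tea', 'context']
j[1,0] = 'year'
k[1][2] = 'village'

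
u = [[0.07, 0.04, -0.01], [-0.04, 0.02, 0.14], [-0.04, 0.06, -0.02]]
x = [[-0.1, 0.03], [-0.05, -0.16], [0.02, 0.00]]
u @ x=[[-0.01, -0.00], [0.01, -0.00], [0.0, -0.01]]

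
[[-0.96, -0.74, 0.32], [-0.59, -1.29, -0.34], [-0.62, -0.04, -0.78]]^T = [[-0.96,-0.59,-0.62], [-0.74,-1.29,-0.04], [0.32,-0.34,-0.78]]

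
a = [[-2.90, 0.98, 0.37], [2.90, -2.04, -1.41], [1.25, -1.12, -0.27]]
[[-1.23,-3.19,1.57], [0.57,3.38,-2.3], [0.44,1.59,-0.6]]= a@[[0.51, 1.01, -0.51], [0.03, -0.33, -0.27], [0.6, 0.16, 0.97]]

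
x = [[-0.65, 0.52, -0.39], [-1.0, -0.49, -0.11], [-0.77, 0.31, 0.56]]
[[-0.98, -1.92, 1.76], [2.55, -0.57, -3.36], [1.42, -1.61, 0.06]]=x @ [[-1.54, 1.44, 1.25],[-2.47, -1.81, 4.46],[1.79, 0.11, -0.65]]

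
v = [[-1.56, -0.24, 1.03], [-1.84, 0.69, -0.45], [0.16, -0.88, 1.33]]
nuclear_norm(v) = 4.53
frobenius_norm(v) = 3.19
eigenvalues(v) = [-1.55, -0.05, 2.07]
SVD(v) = [[-0.63, 0.52, -0.57],[-0.77, -0.34, 0.54],[0.09, 0.78, 0.61]] @ diag([2.4666910167367844, 2.0247159242146093, 0.03407131024521708]) @ [[0.98, -0.18, -0.08],[-0.03, -0.52, 0.85],[-0.2, -0.84, -0.51]]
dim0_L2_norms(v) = [2.42, 1.14, 1.74]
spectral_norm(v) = 2.47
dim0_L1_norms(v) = [3.56, 1.81, 2.81]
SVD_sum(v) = [[-1.53, 0.29, 0.12], [-1.86, 0.35, 0.15], [0.21, -0.04, -0.02]] + [[-0.03,  -0.54,  0.90],[0.02,  0.36,  -0.59],[-0.05,  -0.82,  1.36]] + [[0.00,  0.02,  0.01], [-0.00,  -0.02,  -0.01], [-0.00,  -0.02,  -0.01]]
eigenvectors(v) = [[0.75,-0.21,0.26], [0.64,-0.84,-0.59], [0.16,-0.51,0.76]]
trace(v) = 0.46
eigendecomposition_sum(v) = [[-1.74, 0.06, 0.63], [-1.50, 0.05, 0.54], [-0.36, 0.01, 0.13]] + [[0.01, -0.01, -0.01], [0.04, -0.04, -0.04], [0.03, -0.02, -0.03]] + [[0.17, -0.29, 0.41],  [-0.38, 0.67, -0.95],  [0.5, -0.87, 1.23]]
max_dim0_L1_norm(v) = 3.56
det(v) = 0.17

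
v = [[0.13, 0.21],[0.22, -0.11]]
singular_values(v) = [0.26, 0.24]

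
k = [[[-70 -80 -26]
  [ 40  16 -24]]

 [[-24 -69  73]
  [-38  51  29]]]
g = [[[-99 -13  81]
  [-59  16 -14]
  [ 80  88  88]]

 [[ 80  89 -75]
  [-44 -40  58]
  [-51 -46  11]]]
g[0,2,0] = 80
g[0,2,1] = 88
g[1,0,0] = 80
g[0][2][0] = 80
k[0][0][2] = -26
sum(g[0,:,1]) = 91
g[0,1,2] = -14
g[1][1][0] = -44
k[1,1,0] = -38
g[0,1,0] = -59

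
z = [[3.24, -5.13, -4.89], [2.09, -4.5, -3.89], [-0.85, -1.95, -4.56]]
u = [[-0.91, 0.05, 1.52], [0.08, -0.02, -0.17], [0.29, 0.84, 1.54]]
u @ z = [[-4.14, 1.48, -2.68], [0.36, 0.01, 0.46], [1.39, -8.27, -11.71]]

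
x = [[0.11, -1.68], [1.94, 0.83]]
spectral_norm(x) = 2.25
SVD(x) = [[0.47, -0.88], [-0.88, -0.47]] @ diag([2.252779921956855, 1.4872735535966695]) @ [[-0.74, -0.67],[-0.67, 0.74]]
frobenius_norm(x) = 2.70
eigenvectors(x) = [[(0.14-0.67j), (0.14+0.67j)],[(-0.73+0j), (-0.73-0j)]]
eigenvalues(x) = [(0.47+1.77j), (0.47-1.77j)]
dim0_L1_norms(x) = [2.05, 2.51]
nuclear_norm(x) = 3.74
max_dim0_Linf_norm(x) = 1.94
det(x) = 3.35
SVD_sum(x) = [[-0.78,-0.71], [1.47,1.34]] + [[0.89, -0.97], [0.47, -0.51]]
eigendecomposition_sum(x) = [[0.05+0.93j, -0.84+0.22j], [0.97-0.26j, 0.42+0.84j]] + [[0.05-0.93j, -0.84-0.22j],[(0.97+0.26j), 0.42-0.84j]]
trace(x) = 0.94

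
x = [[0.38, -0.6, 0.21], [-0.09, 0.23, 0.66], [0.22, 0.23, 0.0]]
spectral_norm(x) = 0.76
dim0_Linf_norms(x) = [0.38, 0.6, 0.66]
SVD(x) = [[0.89, -0.45, -0.11], [-0.44, -0.89, 0.07], [-0.13, -0.01, -0.99]] @ diag([0.7573163444101535, 0.6929449169583031, 0.3044655917355721]) @ [[0.46, -0.88, -0.14], [-0.13, 0.09, -0.99], [-0.88, -0.47, 0.08]]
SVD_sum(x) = [[0.31, -0.59, -0.09], [-0.15, 0.3, 0.05], [-0.05, 0.09, 0.01]] + [[0.04, -0.03, 0.31], [0.08, -0.05, 0.61], [0.00, -0.00, 0.01]] + [[0.03, 0.02, -0.00], [-0.02, -0.01, 0.00], [0.27, 0.14, -0.02]]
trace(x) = 0.61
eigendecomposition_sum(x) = [[(-0.08+0j), -0.14-0.00j, 0.24+0.00j], [(-0.08+0j), (-0.15-0j), 0.25+0.00j], [(0.08-0j), 0.14+0.00j, (-0.24-0j)]] + [[(0.23+0.09j), (-0.23+0.31j), -0.01+0.42j], [-0.00-0.12j, (0.19+0.05j), (0.2-0.07j)], [0.07-0.05j, 0.04+0.13j, (0.12+0.09j)]] + [[(0.23-0.09j),-0.23-0.31j,-0.01-0.42j], [(-0+0.12j),0.19-0.05j,(0.2+0.07j)], [0.07+0.05j,(0.04-0.13j),(0.12-0.09j)]]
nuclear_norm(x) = 1.75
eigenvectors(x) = [[-0.57+0.00j, (-0.85+0j), (-0.85-0j)], [(-0.6+0j), 0.16+0.40j, (0.16-0.4j)], [0.56+0.00j, -0.18+0.24j, (-0.18-0.24j)]]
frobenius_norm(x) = 1.07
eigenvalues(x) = [(-0.47+0j), (0.54+0.22j), (0.54-0.22j)]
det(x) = -0.16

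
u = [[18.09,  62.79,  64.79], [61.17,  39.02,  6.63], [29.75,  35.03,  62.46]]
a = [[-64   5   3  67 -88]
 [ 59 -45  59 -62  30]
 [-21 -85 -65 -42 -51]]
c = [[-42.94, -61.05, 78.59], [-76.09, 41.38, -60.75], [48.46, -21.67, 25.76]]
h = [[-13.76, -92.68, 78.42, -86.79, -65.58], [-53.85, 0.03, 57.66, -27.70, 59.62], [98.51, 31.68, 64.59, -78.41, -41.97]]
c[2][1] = -21.67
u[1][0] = 61.17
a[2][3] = -42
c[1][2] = -60.75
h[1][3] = -27.7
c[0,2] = 78.59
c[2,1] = -21.67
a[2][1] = -85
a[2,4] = -51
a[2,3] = -42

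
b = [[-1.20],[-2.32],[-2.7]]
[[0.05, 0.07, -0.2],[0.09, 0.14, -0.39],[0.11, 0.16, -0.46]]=b @ [[-0.04, -0.06, 0.17]]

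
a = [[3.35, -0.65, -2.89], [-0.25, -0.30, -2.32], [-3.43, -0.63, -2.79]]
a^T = [[3.35, -0.25, -3.43], [-0.65, -0.3, -0.63], [-2.89, -2.32, -2.79]]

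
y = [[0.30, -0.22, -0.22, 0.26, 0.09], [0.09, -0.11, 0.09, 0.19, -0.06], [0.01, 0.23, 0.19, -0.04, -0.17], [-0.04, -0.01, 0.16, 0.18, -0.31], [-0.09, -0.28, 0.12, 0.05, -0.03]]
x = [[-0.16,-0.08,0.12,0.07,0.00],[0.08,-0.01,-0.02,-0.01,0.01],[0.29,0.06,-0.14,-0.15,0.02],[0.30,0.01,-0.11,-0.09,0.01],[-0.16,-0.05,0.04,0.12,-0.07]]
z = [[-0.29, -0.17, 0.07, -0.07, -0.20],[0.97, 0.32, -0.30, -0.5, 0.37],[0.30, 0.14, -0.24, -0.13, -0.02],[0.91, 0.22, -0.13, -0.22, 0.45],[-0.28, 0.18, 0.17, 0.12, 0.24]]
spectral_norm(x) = 0.58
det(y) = 0.00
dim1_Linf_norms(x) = [0.16, 0.08, 0.29, 0.3, 0.16]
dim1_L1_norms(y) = [1.09, 0.54, 0.64, 0.7, 0.57]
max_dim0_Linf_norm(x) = 0.3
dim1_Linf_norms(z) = [0.29, 0.97, 0.3, 0.91, 0.28]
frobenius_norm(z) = 1.80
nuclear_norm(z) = 2.61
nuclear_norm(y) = 1.56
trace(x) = -0.47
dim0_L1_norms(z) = [2.75, 1.03, 0.91, 1.04, 1.28]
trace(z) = -0.19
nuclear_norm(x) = 0.78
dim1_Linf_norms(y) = [0.3, 0.19, 0.23, 0.31, 0.28]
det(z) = -0.00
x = y @ z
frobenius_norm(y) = 0.84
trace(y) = 0.53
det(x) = -0.00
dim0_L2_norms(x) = [0.48, 0.11, 0.22, 0.22, 0.07]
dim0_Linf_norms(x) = [0.3, 0.08, 0.14, 0.15, 0.07]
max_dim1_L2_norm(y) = 0.51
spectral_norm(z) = 1.70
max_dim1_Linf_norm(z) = 0.97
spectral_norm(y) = 0.60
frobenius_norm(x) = 0.59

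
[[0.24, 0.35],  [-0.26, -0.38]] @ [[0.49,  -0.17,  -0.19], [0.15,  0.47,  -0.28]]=[[0.17, 0.12, -0.14], [-0.18, -0.13, 0.16]]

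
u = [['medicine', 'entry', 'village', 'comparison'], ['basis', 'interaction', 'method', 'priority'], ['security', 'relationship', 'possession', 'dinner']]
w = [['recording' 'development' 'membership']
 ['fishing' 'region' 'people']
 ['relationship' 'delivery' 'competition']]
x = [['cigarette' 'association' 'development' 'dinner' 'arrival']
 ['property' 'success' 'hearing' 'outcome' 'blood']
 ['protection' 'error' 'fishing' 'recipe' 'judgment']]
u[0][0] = 'medicine'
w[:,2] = ['membership', 'people', 'competition']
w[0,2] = 'membership'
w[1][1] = 'region'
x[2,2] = 'fishing'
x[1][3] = 'outcome'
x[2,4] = 'judgment'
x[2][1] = 'error'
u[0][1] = 'entry'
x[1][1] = 'success'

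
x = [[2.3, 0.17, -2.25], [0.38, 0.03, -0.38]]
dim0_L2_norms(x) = [2.33, 0.17, 2.28]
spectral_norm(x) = 3.27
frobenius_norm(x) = 3.27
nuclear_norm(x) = 3.27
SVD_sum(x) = [[2.30, 0.17, -2.25], [0.38, 0.03, -0.38]] + [[0.00, -0.00, 0.00], [-0.00, 0.00, -0.0]]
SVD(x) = [[-0.99,-0.16], [-0.16,0.99]] @ diag([3.2666593896257665, 0.006035906710186763]) @ [[-0.71, -0.05, 0.7], [-0.68, 0.26, -0.68]]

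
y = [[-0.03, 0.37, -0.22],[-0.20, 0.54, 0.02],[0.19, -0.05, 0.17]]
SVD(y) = [[-0.57, -0.44, -0.7], [-0.8, 0.50, 0.34], [0.20, 0.75, -0.63]] @ diag([0.7005039329470143, 0.24995268068190524, 0.1803271952471248]) @ [[0.31, -0.93, 0.2], [0.22, 0.28, 0.93], [-0.93, -0.24, 0.29]]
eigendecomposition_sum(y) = [[(0.03+0.18j), 0.03-0.14j, -0.16+0.05j], [-0.03+0.07j, 0.04-0.04j, (-0.07-0.02j)], [(0.12-0.05j), -0.10-0.00j, 0.06+0.11j]] + [[0.03-0.18j, 0.03+0.14j, -0.16-0.05j],[(-0.03-0.07j), (0.04+0.04j), -0.07+0.02j],[(0.12+0.05j), -0.10+0.00j, 0.06-0.11j]] + [[(-0.09-0j),0.30+0.00j,0.11+0.00j], [(-0.14-0j),(0.45+0j),(0.16+0j)], [(-0.04-0j),0.15+0.00j,(0.05+0j)]]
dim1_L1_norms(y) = [0.62, 0.76, 0.41]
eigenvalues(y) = [(0.13+0.24j), (0.13-0.24j), (0.41+0j)]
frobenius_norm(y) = 0.77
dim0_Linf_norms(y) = [0.2, 0.54, 0.22]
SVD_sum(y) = [[-0.12, 0.37, -0.08], [-0.17, 0.52, -0.11], [0.04, -0.13, 0.03]] + [[-0.02, -0.03, -0.1], [0.03, 0.03, 0.12], [0.04, 0.05, 0.18]] + [[0.12,0.03,-0.04],  [-0.06,-0.01,0.02],  [0.11,0.03,-0.03]]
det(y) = 0.03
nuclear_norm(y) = 1.13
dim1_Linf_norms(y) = [0.37, 0.54, 0.19]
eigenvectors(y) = [[0.77+0.00j, 0.77-0.00j, (0.54+0j)], [(0.27+0.19j), (0.27-0.19j), 0.80+0.00j], [(-0.12-0.53j), (-0.12+0.53j), (0.26+0j)]]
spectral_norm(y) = 0.70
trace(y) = 0.68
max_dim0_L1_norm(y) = 0.96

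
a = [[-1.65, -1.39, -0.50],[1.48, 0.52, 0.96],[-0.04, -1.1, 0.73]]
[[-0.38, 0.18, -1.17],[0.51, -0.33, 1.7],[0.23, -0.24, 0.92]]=a@ [[0.26, -0.15, 0.86], [-0.10, 0.11, -0.42], [0.18, -0.17, 0.67]]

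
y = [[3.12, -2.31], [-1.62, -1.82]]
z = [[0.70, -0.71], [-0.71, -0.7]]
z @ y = [[3.33,-0.32], [-1.08,2.91]]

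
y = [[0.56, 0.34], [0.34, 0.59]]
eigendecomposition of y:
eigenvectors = [[-0.72,-0.69],  [0.69,-0.72]]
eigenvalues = [0.23, 0.92]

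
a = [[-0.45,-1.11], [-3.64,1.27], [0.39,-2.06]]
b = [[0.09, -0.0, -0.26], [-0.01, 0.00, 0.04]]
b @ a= [[-0.14,0.44], [0.02,-0.07]]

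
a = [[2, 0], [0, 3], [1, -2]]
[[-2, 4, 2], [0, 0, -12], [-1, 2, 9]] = a @ [[-1, 2, 1], [0, 0, -4]]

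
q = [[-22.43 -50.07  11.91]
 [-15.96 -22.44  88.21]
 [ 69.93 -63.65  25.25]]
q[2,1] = -63.65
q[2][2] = 25.25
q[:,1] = [-50.07, -22.44, -63.65]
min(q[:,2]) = 11.91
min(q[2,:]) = -63.65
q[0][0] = -22.43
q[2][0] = 69.93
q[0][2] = 11.91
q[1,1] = -22.44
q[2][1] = -63.65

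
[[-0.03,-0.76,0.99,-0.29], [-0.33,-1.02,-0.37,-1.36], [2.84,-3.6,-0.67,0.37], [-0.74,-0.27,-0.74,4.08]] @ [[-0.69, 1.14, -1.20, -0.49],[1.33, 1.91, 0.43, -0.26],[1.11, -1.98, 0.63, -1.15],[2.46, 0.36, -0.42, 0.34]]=[[-0.60, -3.55, 0.45, -1.02], [-4.89, -2.08, 0.30, 0.39], [-6.58, -2.18, -5.53, 0.44], [9.37, 1.57, -1.41, 2.67]]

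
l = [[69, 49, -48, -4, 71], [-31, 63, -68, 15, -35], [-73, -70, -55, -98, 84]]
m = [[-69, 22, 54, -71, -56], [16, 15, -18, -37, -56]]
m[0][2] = 54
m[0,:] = [-69, 22, 54, -71, -56]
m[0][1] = 22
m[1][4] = -56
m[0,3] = -71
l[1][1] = 63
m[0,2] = 54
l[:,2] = [-48, -68, -55]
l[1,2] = -68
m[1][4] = -56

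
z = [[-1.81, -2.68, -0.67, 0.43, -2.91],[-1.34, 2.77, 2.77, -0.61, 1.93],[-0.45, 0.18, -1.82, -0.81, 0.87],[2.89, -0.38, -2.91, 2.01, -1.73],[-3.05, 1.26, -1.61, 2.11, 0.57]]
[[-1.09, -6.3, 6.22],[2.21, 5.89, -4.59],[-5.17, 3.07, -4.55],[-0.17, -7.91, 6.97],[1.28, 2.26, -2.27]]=z@[[0.36, -0.71, 0.69], [-1.06, -0.33, 0.24], [1.89, 0.03, 0.59], [2.90, -0.50, 0.98], [1.12, 2.83, -2.78]]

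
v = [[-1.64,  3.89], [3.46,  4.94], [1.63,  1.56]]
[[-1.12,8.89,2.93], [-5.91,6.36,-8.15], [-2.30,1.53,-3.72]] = v @ [[-0.81, -0.89, -2.14], [-0.63, 1.91, -0.15]]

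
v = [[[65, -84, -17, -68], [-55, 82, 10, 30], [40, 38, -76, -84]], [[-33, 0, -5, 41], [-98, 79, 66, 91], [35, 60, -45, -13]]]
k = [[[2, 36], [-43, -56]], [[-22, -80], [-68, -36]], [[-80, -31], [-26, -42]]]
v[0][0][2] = -17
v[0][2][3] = -84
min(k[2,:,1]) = -42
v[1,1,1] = 79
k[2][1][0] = -26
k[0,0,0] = 2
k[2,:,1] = [-31, -42]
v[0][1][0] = -55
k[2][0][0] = -80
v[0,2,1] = 38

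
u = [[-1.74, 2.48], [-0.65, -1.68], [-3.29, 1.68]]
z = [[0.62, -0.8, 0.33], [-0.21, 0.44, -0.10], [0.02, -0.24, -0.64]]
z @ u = [[-1.64, 3.44], [0.41, -1.43], [2.23, -0.62]]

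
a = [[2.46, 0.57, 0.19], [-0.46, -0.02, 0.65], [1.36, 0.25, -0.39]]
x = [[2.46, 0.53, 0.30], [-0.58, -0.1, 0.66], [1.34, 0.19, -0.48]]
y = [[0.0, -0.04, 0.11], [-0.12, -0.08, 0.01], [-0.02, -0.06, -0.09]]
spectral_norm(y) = 0.16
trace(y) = -0.17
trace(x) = 1.88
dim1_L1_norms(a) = [3.22, 1.13, 2.0]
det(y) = 0.00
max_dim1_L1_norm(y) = 0.21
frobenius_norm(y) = 0.22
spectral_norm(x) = 2.92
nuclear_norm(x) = 3.84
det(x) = 0.14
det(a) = 0.00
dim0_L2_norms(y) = [0.12, 0.11, 0.14]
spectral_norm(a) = 2.92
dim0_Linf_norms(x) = [2.46, 0.53, 0.66]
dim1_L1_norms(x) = [3.29, 1.34, 2.01]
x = y + a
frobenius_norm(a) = 3.02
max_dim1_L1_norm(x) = 3.29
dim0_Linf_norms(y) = [0.12, 0.08, 0.11]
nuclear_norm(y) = 0.35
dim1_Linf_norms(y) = [0.11, 0.12, 0.09]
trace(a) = 2.05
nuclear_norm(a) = 3.70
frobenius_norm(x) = 3.04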